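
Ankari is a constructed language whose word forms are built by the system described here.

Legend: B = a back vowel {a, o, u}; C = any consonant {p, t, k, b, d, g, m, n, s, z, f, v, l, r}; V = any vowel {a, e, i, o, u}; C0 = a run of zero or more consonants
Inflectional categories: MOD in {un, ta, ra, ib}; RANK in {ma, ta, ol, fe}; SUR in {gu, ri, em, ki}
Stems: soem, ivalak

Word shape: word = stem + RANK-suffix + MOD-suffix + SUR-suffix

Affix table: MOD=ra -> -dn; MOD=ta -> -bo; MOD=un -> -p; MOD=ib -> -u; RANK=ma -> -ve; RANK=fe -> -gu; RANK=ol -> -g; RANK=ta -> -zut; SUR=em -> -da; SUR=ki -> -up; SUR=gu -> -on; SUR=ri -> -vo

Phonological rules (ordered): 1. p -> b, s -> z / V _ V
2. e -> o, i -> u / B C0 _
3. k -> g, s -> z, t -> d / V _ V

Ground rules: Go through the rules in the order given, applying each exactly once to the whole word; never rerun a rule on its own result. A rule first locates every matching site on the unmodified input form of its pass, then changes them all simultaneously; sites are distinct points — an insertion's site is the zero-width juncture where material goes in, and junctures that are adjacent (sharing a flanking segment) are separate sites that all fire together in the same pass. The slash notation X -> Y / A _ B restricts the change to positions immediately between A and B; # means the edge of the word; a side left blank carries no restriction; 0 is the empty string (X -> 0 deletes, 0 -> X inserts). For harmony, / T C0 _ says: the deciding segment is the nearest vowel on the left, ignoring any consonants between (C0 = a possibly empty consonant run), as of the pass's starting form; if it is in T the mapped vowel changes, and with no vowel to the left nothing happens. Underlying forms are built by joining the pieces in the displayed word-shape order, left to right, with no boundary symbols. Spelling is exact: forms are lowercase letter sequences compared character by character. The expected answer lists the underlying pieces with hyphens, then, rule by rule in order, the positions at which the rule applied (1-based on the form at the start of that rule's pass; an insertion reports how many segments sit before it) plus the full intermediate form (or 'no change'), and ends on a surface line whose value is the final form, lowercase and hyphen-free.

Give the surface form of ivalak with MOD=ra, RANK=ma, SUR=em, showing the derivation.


underlying: ivalak-ve-dn-da
1. p -> b, s -> z / V _ V: no change
2. e -> o, i -> u / B C0 _: fires at position(s) 8: ivalakvodnda
3. k -> g, s -> z, t -> d / V _ V: no change
surface: ivalakvodnda


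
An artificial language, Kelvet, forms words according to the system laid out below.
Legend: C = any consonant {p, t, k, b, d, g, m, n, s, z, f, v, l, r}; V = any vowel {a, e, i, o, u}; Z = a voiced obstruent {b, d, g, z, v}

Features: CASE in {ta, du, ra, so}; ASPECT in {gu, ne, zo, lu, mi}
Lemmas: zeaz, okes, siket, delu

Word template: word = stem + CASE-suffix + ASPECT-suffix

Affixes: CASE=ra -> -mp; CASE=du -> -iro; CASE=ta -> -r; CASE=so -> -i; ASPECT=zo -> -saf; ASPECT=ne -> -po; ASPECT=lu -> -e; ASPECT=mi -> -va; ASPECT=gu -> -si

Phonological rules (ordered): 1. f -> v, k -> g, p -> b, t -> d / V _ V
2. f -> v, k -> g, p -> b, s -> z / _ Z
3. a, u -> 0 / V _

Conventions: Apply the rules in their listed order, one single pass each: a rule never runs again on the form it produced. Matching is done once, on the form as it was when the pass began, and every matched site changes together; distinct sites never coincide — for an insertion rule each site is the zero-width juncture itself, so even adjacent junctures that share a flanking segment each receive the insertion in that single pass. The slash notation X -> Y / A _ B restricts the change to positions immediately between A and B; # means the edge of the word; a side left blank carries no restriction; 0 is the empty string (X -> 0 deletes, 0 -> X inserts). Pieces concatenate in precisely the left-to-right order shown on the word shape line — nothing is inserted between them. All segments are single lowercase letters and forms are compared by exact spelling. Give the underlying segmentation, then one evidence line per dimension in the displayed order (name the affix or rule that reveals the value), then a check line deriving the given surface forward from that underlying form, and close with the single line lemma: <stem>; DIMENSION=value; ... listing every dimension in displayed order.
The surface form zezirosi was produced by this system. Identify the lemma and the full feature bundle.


underlying: zeaz-iro-si
CASE=du - signalled by the affix -iro
ASPECT=gu - signalled by the affix -si
check: zeazirosi -> zeazirosi -> zeazirosi -> zezirosi
lemma: zeaz; CASE=du; ASPECT=gu


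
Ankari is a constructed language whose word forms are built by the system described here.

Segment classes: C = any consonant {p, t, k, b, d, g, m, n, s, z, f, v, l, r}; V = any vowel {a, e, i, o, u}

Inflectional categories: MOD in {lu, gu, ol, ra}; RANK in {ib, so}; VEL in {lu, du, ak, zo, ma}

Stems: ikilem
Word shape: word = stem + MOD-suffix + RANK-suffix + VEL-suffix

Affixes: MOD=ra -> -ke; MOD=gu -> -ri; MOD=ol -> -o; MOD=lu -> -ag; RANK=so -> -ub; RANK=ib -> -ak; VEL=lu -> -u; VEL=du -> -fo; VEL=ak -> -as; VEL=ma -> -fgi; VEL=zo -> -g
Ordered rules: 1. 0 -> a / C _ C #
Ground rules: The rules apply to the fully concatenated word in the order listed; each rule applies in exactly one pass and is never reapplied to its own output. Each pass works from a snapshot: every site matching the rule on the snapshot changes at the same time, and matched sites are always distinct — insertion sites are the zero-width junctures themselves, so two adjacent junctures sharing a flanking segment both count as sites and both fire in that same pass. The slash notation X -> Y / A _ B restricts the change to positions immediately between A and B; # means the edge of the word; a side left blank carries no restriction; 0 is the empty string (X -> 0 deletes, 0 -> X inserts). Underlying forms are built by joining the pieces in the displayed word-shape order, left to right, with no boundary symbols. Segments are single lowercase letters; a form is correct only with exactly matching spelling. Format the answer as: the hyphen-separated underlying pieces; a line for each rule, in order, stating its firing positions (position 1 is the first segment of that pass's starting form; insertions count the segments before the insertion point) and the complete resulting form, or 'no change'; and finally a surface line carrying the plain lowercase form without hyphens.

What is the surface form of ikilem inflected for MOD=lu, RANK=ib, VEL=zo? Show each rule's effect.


underlying: ikilem-ag-ak-g
1. 0 -> a / C _ C #: inserts after position(s) 10: ikilemagakag
surface: ikilemagakag


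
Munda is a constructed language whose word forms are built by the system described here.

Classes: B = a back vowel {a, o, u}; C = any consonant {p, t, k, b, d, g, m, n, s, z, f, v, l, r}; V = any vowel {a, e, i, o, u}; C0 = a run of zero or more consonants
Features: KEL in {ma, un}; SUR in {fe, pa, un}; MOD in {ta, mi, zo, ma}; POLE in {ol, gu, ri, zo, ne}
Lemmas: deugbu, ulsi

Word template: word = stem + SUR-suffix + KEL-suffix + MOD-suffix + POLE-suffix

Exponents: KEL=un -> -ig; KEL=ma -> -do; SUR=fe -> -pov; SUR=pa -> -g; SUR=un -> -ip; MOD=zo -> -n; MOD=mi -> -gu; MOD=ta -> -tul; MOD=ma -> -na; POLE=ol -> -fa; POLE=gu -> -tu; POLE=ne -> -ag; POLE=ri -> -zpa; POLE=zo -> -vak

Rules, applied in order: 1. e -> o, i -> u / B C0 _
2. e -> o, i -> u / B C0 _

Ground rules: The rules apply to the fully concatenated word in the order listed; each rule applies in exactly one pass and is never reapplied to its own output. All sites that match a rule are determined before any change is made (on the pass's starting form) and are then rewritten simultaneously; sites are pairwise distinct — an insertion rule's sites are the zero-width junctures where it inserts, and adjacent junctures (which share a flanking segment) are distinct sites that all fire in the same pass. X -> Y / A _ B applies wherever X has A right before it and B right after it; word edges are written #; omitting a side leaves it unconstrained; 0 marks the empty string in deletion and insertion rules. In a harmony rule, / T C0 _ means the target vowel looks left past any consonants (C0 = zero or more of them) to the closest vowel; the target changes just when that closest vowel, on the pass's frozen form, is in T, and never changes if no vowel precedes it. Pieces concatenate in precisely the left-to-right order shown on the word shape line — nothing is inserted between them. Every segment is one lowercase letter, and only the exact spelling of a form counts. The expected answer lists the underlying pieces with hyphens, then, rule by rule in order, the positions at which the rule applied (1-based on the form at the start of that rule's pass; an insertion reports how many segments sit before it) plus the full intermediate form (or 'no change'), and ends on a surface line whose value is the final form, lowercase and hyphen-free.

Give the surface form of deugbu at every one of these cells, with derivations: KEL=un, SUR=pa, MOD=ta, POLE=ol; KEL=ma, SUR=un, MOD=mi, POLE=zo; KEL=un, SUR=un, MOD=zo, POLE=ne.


cell KEL=un, SUR=pa, MOD=ta, POLE=ol:
underlying: deugbu-g-ig-tul-fa
1. e -> o, i -> u / B C0 _: fires at position(s) 8: deugbugugtulfa
2. e -> o, i -> u / B C0 _: no change
surface: deugbugugtulfa

cell KEL=ma, SUR=un, MOD=mi, POLE=zo:
underlying: deugbu-ip-do-gu-vak
1. e -> o, i -> u / B C0 _: fires at position(s) 7: deugbuupdoguvak
2. e -> o, i -> u / B C0 _: no change
surface: deugbuupdoguvak

cell KEL=un, SUR=un, MOD=zo, POLE=ne:
underlying: deugbu-ip-ig-n-ag
1. e -> o, i -> u / B C0 _: fires at position(s) 7: deugbuupignag
2. e -> o, i -> u / B C0 _: fires at position(s) 9: deugbuupugnag
surface: deugbuupugnag


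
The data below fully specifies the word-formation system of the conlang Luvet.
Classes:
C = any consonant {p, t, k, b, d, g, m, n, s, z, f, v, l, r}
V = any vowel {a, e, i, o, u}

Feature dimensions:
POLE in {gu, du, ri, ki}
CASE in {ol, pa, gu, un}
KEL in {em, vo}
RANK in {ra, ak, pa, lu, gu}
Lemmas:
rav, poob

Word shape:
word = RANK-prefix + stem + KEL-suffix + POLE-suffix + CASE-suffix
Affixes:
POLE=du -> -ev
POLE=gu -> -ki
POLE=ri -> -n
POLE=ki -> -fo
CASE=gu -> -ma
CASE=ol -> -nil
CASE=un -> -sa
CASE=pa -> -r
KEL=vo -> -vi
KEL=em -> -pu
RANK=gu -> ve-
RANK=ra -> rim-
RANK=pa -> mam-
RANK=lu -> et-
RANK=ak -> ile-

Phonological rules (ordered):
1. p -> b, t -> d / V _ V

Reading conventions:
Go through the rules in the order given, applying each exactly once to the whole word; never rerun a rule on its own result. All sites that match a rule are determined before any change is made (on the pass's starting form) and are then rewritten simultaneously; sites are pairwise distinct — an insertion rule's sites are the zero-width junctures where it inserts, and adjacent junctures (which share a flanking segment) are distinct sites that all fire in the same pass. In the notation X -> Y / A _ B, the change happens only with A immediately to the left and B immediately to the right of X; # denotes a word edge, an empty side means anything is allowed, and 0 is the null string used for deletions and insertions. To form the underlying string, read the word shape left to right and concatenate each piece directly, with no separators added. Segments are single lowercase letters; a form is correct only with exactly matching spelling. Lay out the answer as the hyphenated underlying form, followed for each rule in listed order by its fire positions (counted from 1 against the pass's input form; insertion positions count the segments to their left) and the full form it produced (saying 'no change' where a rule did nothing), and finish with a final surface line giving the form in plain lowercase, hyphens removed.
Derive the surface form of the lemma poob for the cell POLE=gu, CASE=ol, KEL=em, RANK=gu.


underlying: ve-poob-pu-ki-nil
1. p -> b, t -> d / V _ V: fires at position(s) 3: veboobpukinil
surface: veboobpukinil


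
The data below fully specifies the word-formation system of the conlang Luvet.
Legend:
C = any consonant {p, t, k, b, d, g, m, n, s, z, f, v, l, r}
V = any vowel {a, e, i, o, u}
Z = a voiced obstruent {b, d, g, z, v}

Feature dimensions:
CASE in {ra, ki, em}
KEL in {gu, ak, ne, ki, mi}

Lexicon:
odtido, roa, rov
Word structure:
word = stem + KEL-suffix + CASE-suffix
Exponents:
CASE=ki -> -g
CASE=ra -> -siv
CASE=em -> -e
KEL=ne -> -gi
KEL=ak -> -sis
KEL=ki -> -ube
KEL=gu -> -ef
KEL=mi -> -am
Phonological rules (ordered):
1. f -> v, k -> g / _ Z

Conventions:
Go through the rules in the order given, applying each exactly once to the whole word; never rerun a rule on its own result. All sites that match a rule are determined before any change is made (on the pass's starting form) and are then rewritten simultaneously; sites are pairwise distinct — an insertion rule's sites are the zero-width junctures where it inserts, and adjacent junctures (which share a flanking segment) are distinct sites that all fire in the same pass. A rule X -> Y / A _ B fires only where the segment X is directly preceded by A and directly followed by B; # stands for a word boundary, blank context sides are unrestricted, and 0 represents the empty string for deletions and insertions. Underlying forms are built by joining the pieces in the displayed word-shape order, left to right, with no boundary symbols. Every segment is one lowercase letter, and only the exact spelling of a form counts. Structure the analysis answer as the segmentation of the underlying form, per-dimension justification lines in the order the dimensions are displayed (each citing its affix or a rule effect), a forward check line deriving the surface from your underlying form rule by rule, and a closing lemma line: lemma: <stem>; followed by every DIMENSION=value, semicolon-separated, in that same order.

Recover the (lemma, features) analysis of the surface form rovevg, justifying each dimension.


underlying: rov-ef-g
CASE=ki - signalled by the affix -g
KEL=gu - signalled by the affix -ef
check: rovefg -> rovevg
lemma: rov; CASE=ki; KEL=gu


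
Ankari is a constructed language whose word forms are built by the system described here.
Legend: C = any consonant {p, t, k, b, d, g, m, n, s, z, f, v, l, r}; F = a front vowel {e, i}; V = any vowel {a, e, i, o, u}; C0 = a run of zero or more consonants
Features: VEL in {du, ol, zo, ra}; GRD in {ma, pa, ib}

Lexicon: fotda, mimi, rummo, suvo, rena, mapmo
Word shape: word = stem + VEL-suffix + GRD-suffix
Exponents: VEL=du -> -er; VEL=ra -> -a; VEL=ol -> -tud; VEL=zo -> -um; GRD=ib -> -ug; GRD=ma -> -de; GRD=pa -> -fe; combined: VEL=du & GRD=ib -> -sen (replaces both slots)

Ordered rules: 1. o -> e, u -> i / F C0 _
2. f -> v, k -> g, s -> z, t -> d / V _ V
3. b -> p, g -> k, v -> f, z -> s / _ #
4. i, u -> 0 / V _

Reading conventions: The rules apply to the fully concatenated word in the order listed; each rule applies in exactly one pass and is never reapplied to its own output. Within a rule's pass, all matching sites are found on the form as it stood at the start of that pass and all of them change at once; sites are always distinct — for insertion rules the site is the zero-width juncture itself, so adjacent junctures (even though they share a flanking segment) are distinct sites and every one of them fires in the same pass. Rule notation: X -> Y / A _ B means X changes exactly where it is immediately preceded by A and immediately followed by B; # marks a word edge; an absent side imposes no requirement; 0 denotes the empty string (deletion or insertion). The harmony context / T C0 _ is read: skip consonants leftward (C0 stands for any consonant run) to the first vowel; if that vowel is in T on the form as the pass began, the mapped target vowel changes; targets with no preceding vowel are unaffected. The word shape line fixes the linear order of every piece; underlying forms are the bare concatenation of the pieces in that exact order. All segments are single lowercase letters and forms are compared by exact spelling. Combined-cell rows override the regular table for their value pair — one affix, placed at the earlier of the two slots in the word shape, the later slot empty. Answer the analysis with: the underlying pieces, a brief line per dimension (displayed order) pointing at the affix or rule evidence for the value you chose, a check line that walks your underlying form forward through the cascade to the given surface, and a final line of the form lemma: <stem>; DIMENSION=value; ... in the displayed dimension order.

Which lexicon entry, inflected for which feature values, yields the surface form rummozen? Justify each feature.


underlying: rummo-sen
VEL=du - signalled by the combined affix row
GRD=ib - signalled by the combined affix row
check: rummosen -> rummosen -> rummozen -> rummozen -> rummozen
lemma: rummo; VEL=du; GRD=ib


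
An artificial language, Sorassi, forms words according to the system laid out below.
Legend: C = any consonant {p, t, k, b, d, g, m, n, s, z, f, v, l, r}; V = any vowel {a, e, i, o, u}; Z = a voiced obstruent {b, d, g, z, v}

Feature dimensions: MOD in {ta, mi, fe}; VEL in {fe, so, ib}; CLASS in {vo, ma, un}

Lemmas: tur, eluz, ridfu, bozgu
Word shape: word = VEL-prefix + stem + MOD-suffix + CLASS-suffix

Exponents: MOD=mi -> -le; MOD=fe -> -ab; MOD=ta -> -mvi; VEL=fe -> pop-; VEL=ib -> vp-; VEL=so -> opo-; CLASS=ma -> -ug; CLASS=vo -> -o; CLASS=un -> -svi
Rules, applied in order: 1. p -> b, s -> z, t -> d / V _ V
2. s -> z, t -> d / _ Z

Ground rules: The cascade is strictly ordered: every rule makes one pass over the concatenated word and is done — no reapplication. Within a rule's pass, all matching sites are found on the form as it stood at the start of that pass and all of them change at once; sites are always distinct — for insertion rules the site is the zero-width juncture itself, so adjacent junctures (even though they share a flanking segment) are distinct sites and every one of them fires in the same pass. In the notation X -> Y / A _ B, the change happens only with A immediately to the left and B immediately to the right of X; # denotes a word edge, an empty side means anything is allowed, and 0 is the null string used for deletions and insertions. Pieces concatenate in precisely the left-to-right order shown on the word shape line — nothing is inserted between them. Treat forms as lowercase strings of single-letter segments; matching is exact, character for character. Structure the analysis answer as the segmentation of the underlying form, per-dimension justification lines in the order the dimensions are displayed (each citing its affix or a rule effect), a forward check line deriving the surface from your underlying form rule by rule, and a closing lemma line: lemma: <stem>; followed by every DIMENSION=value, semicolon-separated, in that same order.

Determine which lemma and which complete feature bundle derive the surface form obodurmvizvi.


underlying: opo-tur-mvi-svi
MOD=ta - signalled by the affix -mvi
VEL=so - signalled by the affix opo-
CLASS=un - signalled by the affix -svi
check: opoturmvisvi -> obodurmvisvi -> obodurmvizvi
lemma: tur; MOD=ta; VEL=so; CLASS=un


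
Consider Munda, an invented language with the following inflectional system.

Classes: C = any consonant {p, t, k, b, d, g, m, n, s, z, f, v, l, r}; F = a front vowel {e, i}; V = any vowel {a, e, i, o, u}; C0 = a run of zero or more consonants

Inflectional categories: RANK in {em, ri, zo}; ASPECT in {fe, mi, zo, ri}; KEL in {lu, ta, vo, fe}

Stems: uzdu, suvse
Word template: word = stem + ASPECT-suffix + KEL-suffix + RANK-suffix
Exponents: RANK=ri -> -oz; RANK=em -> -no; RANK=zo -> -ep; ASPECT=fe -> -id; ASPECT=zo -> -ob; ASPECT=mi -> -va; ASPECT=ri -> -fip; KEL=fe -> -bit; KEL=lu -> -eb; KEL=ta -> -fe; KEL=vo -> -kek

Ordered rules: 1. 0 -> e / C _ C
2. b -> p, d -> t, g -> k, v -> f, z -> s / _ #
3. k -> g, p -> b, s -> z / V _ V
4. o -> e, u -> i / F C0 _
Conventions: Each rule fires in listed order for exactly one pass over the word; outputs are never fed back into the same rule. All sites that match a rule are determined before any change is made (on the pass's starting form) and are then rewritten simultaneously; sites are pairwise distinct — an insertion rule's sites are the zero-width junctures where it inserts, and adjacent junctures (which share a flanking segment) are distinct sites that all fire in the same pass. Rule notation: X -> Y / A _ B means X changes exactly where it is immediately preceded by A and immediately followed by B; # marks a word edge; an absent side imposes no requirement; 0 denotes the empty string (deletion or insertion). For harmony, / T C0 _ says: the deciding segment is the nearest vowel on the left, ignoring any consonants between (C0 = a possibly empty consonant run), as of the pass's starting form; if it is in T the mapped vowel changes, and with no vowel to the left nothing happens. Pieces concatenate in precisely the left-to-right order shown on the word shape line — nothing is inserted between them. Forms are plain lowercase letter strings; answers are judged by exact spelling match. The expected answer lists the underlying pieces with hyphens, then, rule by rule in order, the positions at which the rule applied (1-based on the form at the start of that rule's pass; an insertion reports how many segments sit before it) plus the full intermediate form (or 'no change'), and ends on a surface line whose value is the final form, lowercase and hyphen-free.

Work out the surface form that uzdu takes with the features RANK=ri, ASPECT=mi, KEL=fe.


underlying: uzdu-va-bit-oz
1. 0 -> e / C _ C: inserts after position(s) 2: uzeduvabitoz
2. b -> p, d -> t, g -> k, v -> f, z -> s / _ #: fires at position(s) 12: uzeduvabitos
3. k -> g, p -> b, s -> z / V _ V: no change
4. o -> e, u -> i / F C0 _: fires at position(s) 5, 11: uzedivabites
surface: uzedivabites


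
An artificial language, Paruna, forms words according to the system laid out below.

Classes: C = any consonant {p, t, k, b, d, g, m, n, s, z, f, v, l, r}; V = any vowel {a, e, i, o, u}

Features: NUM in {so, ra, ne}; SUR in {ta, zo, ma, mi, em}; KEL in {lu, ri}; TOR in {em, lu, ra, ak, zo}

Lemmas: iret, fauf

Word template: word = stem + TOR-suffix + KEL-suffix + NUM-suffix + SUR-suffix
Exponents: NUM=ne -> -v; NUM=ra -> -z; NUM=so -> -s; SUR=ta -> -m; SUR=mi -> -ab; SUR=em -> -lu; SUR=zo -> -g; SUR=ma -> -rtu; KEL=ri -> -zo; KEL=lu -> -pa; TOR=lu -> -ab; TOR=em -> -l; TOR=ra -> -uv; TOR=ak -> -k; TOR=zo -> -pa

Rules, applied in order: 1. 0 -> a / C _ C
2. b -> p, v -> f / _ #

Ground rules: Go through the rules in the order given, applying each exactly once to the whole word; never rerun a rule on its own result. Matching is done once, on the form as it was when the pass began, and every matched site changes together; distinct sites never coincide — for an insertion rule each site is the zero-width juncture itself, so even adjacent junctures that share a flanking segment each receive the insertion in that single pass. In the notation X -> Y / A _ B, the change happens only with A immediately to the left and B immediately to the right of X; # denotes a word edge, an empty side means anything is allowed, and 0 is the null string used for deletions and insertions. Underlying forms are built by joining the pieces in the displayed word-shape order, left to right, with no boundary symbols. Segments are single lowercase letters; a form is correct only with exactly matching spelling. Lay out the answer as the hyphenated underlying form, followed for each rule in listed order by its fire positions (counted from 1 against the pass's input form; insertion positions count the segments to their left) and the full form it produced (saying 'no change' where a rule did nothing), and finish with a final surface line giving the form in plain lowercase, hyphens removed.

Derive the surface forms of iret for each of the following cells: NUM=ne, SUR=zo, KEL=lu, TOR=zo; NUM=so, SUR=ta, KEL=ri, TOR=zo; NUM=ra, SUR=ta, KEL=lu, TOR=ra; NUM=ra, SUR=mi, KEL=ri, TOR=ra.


cell NUM=ne, SUR=zo, KEL=lu, TOR=zo:
underlying: iret-pa-pa-v-g
1. 0 -> a / C _ C: inserts after position(s) 4, 9: iretapapavag
2. b -> p, v -> f / _ #: no change
surface: iretapapavag

cell NUM=so, SUR=ta, KEL=ri, TOR=zo:
underlying: iret-pa-zo-s-m
1. 0 -> a / C _ C: inserts after position(s) 4, 9: iretapazosam
2. b -> p, v -> f / _ #: no change
surface: iretapazosam

cell NUM=ra, SUR=ta, KEL=lu, TOR=ra:
underlying: iret-uv-pa-z-m
1. 0 -> a / C _ C: inserts after position(s) 6, 9: iretuvapazam
2. b -> p, v -> f / _ #: no change
surface: iretuvapazam

cell NUM=ra, SUR=mi, KEL=ri, TOR=ra:
underlying: iret-uv-zo-z-ab
1. 0 -> a / C _ C: inserts after position(s) 6: iretuvazozab
2. b -> p, v -> f / _ #: fires at position(s) 12: iretuvazozap
surface: iretuvazozap


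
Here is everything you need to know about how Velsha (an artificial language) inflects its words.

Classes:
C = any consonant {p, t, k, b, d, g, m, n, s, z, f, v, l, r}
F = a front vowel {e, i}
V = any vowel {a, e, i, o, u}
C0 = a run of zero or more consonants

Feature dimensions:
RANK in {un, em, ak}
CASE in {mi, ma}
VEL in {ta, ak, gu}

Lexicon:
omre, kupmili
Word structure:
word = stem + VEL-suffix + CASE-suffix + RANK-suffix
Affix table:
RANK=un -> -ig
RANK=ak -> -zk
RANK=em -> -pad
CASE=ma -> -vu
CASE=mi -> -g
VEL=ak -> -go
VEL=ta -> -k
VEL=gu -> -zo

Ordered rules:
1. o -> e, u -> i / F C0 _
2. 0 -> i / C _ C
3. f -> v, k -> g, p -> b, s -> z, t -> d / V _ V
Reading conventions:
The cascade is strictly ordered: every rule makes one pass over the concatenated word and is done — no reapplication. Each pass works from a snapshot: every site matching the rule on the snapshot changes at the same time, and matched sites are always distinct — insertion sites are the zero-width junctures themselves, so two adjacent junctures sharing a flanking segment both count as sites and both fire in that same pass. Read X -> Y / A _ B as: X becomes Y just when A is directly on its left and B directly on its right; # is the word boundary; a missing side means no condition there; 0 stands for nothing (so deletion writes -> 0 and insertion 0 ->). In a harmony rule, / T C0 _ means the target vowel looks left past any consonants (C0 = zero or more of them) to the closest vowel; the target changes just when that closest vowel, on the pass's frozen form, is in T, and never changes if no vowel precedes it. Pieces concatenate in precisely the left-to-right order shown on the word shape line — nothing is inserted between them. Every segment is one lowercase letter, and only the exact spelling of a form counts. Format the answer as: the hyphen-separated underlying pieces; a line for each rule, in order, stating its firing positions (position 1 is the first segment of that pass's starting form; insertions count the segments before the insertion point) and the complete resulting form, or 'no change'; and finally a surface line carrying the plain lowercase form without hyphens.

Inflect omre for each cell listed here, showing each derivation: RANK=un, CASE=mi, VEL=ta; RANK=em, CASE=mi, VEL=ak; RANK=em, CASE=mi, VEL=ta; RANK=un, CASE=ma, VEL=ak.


cell RANK=un, CASE=mi, VEL=ta:
underlying: omre-k-g-ig
1. o -> e, u -> i / F C0 _: no change
2. 0 -> i / C _ C: inserts after position(s) 2, 5: omirekigig
3. f -> v, k -> g, p -> b, s -> z, t -> d / V _ V: fires at position(s) 6: omiregigig
surface: omiregigig

cell RANK=em, CASE=mi, VEL=ak:
underlying: omre-go-g-pad
1. o -> e, u -> i / F C0 _: fires at position(s) 6: omregegpad
2. 0 -> i / C _ C: inserts after position(s) 2, 7: omiregegipad
3. f -> v, k -> g, p -> b, s -> z, t -> d / V _ V: fires at position(s) 10: omiregegibad
surface: omiregegibad

cell RANK=em, CASE=mi, VEL=ta:
underlying: omre-k-g-pad
1. o -> e, u -> i / F C0 _: no change
2. 0 -> i / C _ C: inserts after position(s) 2, 5, 6: omirekigipad
3. f -> v, k -> g, p -> b, s -> z, t -> d / V _ V: fires at position(s) 6, 10: omiregigibad
surface: omiregigibad

cell RANK=un, CASE=ma, VEL=ak:
underlying: omre-go-vu-ig
1. o -> e, u -> i / F C0 _: fires at position(s) 6: omregevuig
2. 0 -> i / C _ C: inserts after position(s) 2: omiregevuig
3. f -> v, k -> g, p -> b, s -> z, t -> d / V _ V: no change
surface: omiregevuig


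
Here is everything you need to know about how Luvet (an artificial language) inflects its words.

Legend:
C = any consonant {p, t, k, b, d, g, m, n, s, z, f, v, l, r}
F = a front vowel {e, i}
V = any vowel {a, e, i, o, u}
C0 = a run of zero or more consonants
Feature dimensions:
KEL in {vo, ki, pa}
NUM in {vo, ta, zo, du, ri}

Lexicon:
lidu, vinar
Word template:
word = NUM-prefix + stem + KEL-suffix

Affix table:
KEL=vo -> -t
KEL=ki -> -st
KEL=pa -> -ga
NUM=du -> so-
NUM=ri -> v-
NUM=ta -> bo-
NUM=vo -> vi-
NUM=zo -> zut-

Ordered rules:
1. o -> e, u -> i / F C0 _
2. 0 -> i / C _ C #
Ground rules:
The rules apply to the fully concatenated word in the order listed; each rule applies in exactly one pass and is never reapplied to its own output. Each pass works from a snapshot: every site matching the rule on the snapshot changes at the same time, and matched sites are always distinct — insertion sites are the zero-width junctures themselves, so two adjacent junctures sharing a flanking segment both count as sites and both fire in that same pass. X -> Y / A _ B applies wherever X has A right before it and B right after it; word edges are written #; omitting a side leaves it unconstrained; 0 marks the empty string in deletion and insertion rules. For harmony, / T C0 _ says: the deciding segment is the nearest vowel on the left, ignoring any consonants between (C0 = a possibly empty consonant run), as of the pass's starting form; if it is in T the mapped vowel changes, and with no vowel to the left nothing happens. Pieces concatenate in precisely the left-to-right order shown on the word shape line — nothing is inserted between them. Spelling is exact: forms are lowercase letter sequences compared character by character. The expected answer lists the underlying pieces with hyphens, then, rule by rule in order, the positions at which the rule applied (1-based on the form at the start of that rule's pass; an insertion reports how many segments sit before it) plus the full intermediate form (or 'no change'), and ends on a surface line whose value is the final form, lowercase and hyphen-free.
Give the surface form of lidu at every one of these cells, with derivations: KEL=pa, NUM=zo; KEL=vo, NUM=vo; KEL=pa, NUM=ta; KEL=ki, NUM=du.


cell KEL=pa, NUM=zo:
underlying: zut-lidu-ga
1. o -> e, u -> i / F C0 _: fires at position(s) 7: zutlidiga
2. 0 -> i / C _ C #: no change
surface: zutlidiga

cell KEL=vo, NUM=vo:
underlying: vi-lidu-t
1. o -> e, u -> i / F C0 _: fires at position(s) 6: vilidit
2. 0 -> i / C _ C #: no change
surface: vilidit

cell KEL=pa, NUM=ta:
underlying: bo-lidu-ga
1. o -> e, u -> i / F C0 _: fires at position(s) 6: bolidiga
2. 0 -> i / C _ C #: no change
surface: bolidiga

cell KEL=ki, NUM=du:
underlying: so-lidu-st
1. o -> e, u -> i / F C0 _: fires at position(s) 6: solidist
2. 0 -> i / C _ C #: inserts after position(s) 7: solidisit
surface: solidisit


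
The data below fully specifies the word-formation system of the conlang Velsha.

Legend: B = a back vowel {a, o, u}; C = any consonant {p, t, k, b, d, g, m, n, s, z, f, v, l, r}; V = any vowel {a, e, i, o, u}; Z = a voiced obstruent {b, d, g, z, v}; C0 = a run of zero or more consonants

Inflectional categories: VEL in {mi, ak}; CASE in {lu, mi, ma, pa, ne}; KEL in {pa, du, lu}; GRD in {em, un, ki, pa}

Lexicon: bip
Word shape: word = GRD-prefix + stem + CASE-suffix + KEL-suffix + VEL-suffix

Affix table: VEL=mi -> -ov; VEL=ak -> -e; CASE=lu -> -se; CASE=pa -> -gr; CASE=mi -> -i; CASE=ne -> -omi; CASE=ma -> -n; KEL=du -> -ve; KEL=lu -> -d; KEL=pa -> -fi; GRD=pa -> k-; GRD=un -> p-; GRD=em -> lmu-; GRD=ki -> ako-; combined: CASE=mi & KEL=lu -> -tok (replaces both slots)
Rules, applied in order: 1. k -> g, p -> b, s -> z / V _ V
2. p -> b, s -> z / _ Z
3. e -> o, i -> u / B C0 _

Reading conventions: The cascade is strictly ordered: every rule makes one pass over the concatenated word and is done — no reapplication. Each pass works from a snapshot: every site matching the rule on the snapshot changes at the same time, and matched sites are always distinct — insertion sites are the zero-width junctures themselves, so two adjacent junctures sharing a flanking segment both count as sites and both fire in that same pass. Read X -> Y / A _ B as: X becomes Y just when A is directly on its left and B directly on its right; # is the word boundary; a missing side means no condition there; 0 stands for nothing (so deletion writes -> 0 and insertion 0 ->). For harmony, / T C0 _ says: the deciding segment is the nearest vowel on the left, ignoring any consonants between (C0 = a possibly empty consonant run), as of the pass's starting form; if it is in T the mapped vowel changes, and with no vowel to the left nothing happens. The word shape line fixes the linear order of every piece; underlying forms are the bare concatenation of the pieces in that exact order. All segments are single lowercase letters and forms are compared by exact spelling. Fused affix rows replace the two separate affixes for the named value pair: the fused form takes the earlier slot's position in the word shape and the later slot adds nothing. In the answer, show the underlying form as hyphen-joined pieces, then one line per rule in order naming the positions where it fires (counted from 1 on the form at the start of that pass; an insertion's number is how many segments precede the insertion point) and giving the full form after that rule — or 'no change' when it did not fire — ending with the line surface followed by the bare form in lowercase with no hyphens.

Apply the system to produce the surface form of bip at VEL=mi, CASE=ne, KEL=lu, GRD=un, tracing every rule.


underlying: p-bip-omi-d-ov
1. k -> g, p -> b, s -> z / V _ V: fires at position(s) 4: pbibomidov
2. p -> b, s -> z / _ Z: fires at position(s) 1: bbibomidov
3. e -> o, i -> u / B C0 _: fires at position(s) 7: bbibomudov
surface: bbibomudov


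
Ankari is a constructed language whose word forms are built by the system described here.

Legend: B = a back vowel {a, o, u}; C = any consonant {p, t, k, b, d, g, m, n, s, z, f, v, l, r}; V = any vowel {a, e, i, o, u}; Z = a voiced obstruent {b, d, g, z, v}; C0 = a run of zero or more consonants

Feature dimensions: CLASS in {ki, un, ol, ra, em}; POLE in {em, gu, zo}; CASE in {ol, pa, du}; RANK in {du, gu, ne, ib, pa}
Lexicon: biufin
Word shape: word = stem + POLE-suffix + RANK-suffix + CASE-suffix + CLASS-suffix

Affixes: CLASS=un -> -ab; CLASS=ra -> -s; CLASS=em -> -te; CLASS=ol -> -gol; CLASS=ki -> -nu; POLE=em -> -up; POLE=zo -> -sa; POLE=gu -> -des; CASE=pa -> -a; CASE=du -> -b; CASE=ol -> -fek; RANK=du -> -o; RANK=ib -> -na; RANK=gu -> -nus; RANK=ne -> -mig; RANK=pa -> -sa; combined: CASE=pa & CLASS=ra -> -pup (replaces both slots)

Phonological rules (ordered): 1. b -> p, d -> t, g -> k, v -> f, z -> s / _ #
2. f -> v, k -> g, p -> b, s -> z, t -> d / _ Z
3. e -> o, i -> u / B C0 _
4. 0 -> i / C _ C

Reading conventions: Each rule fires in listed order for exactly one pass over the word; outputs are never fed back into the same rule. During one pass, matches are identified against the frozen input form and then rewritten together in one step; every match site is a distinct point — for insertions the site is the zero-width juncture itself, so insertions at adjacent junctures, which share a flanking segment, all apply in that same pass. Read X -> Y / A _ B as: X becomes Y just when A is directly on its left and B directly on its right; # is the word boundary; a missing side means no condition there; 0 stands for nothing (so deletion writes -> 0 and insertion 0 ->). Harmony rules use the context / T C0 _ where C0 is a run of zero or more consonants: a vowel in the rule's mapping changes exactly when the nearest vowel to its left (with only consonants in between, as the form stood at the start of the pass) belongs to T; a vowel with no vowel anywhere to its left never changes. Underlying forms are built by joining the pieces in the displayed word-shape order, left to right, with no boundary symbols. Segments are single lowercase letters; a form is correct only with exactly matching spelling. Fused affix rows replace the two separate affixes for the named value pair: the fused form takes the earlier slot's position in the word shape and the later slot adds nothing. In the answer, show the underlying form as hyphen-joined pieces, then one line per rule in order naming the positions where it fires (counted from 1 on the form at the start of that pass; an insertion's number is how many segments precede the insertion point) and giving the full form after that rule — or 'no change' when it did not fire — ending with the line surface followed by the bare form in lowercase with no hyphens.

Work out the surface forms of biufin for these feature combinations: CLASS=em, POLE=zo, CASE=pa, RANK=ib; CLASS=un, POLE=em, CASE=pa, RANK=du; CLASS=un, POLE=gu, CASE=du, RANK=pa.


cell CLASS=em, POLE=zo, CASE=pa, RANK=ib:
underlying: biufin-sa-na-a-te
1. b -> p, d -> t, g -> k, v -> f, z -> s / _ #: no change
2. f -> v, k -> g, p -> b, s -> z, t -> d / _ Z: no change
3. e -> o, i -> u / B C0 _: fires at position(s) 5, 13: biufunsanaato
4. 0 -> i / C _ C: inserts after position(s) 6: biufunisanaato
surface: biufunisanaato

cell CLASS=un, POLE=em, CASE=pa, RANK=du:
underlying: biufin-up-o-a-ab
1. b -> p, d -> t, g -> k, v -> f, z -> s / _ #: fires at position(s) 12: biufinupoaap
2. f -> v, k -> g, p -> b, s -> z, t -> d / _ Z: no change
3. e -> o, i -> u / B C0 _: fires at position(s) 5: biufunupoaap
4. 0 -> i / C _ C: no change
surface: biufunupoaap

cell CLASS=un, POLE=gu, CASE=du, RANK=pa:
underlying: biufin-des-sa-b-ab
1. b -> p, d -> t, g -> k, v -> f, z -> s / _ #: fires at position(s) 14: biufindessabap
2. f -> v, k -> g, p -> b, s -> z, t -> d / _ Z: no change
3. e -> o, i -> u / B C0 _: fires at position(s) 5: biufundessabap
4. 0 -> i / C _ C: inserts after position(s) 6, 9: biufunidesisabap
surface: biufunidesisabap


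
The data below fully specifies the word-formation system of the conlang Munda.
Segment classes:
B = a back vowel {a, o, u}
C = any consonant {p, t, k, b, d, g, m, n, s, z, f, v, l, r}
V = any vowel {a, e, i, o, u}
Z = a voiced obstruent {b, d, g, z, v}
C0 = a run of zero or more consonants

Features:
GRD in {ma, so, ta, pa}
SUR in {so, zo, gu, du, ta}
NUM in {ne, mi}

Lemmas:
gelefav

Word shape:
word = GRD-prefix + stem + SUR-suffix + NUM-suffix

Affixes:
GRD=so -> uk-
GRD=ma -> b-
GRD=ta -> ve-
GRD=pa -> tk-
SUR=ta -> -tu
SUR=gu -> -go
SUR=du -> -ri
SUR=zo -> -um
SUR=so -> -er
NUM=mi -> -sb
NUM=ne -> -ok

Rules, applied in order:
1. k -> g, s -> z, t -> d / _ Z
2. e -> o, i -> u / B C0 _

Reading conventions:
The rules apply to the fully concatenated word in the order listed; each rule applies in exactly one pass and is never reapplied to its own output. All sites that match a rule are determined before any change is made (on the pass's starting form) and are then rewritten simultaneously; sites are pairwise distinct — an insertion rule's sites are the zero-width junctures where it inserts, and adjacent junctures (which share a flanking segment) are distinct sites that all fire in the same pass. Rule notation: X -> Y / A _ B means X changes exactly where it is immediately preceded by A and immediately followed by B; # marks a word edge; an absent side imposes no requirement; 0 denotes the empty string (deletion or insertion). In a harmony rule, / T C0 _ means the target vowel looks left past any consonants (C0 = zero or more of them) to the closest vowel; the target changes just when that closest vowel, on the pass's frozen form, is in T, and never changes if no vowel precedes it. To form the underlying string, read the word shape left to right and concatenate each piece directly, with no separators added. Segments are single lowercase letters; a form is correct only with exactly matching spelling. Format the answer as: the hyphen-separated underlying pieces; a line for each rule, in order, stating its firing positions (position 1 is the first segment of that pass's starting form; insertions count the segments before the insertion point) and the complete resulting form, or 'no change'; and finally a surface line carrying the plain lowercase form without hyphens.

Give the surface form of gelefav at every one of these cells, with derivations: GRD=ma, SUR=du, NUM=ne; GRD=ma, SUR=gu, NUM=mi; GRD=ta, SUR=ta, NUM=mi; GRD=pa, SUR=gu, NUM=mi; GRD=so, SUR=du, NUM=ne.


cell GRD=ma, SUR=du, NUM=ne:
underlying: b-gelefav-ri-ok
1. k -> g, s -> z, t -> d / _ Z: no change
2. e -> o, i -> u / B C0 _: fires at position(s) 10: bgelefavruok
surface: bgelefavruok

cell GRD=ma, SUR=gu, NUM=mi:
underlying: b-gelefav-go-sb
1. k -> g, s -> z, t -> d / _ Z: fires at position(s) 11: bgelefavgozb
2. e -> o, i -> u / B C0 _: no change
surface: bgelefavgozb

cell GRD=ta, SUR=ta, NUM=mi:
underlying: ve-gelefav-tu-sb
1. k -> g, s -> z, t -> d / _ Z: fires at position(s) 12: vegelefavtuzb
2. e -> o, i -> u / B C0 _: no change
surface: vegelefavtuzb

cell GRD=pa, SUR=gu, NUM=mi:
underlying: tk-gelefav-go-sb
1. k -> g, s -> z, t -> d / _ Z: fires at position(s) 2, 12: tggelefavgozb
2. e -> o, i -> u / B C0 _: no change
surface: tggelefavgozb

cell GRD=so, SUR=du, NUM=ne:
underlying: uk-gelefav-ri-ok
1. k -> g, s -> z, t -> d / _ Z: fires at position(s) 2: uggelefavriok
2. e -> o, i -> u / B C0 _: fires at position(s) 4, 11: uggolefavruok
surface: uggolefavruok
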